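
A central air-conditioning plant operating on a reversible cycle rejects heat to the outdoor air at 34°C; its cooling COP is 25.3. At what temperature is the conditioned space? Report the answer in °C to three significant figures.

For a Carnot refrigerator COP_R = T_C/(T_H − T_C), so T_C = COP·T_H/(1 + COP).
With T_H = 307.15 K, T_C = 25.3 × 307.15/26.30 = 295.47 K.
Converting, 295.47 K = 22.32°C.

22.3 °C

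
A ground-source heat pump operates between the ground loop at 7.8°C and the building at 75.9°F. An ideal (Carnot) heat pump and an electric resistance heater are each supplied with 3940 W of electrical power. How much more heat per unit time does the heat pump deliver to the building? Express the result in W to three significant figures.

In absolute terms T_C = 280.95 K and T_H = 297.54 K, so ΔT = 16.59 K.
COP_Carnot = T_H/ΔT = 297.54/16.59 = 17.94.
The heat pump delivers Q̇_H = COP × Ẇ = 70670 W; the resistance heater delivers Ẇ = 3940 W.
Extra = (COP − 1)·Ẇ = 66730 W.

66700 W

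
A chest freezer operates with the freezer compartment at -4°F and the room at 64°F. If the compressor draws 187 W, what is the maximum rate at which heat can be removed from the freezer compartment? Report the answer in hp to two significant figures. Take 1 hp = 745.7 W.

1.7 hp

In absolute terms T_C = 253.15 K and T_H = 290.93 K, so ΔT = 37.78 K.
COP_Carnot = T_C/ΔT = 253.15/37.78 = 6.701.
Q̇_max = COP_Carnot × Ẇ = 6.701 × 187.0 W = 1253 W = 1.680 hp.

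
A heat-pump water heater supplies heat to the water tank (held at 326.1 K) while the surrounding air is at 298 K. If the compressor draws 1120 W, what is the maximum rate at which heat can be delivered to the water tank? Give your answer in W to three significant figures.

13000 W

The reservoir spacing is ΔT = 326.1 − 298 = 28.10 K.
COP_Carnot = T_H/ΔT = 326.10/28.10 = 11.60.
Q̇_max = COP_Carnot × Ẇ = 11.60 × 1120 W = 13000 W.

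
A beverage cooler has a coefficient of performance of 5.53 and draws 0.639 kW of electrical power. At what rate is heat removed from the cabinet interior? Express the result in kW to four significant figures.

3.534 kW

Q̇_C = COP × Ẇ = 5.53 × 0.6390 = 3.534 kW.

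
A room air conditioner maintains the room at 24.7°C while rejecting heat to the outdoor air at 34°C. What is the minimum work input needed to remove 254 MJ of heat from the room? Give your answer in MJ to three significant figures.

7.93 MJ

In absolute terms T_C = 297.85 K and T_H = 307.15 K, so ΔT = 9.300 K.
The reversible limit is COP_R = T_C/ΔT = 32.03, so W_min = Q_C/COP = Q_C·ΔT/T_C.
W_min = 254.0 × 9.300/297.85 = 7.931 MJ.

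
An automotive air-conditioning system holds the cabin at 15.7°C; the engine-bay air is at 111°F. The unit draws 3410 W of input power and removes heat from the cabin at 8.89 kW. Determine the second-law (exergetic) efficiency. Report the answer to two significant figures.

0.25

Converting, Q̇_C = 8.890 kW = 8890 W, so COP_actual = Q̇_C/Ẇ = 8890/3410 = 2.607.
In absolute terms T_C = 288.85 K and T_H = 317.04 K, so ΔT = 28.19 K.
COP_Carnot = T_C/ΔT = 288.85/28.19 = 10.25.
η_II = COP_actual/COP_Carnot = 2.607/10.25 = 0.2544.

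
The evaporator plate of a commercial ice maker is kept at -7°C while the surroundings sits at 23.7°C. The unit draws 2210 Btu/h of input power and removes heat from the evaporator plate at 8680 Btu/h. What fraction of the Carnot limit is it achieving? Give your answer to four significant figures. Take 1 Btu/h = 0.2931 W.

0.4530

COP_actual = Q̇_C/Ẇ = 8680/2210 = 3.928.
In absolute terms T_C = 266.15 K and T_H = 296.85 K, so ΔT = 30.70 K.
COP_Carnot = T_C/ΔT = 266.15/30.70 = 8.669.
η_II = COP_actual/COP_Carnot = 3.928/8.669 = 0.4530.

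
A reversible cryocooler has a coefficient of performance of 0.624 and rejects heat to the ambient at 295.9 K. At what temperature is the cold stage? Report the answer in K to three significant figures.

114 K

For a Carnot refrigerator COP_R = T_C/(T_H − T_C), so T_C = COP·T_H/(1 + COP).
With T_H = 295.90 K, T_C = 0.624 × 295.90/1.624 = 113.70 K.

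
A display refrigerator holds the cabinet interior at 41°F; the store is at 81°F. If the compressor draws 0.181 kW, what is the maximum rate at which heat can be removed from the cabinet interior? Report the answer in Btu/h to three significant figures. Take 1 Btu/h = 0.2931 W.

7730 Btu/h

In absolute terms T_C = 278.15 K and T_H = 300.37 K, so ΔT = 22.22 K.
COP_Carnot = T_C/ΔT = 278.15/22.22 = 12.52.
Q̇_max = COP_Carnot × Ẇ = 12.52 × 0.1810 kW = 2.266 kW = 7730 Btu/h.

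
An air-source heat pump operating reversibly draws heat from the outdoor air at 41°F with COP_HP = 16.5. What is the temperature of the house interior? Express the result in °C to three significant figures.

COP_HP = T_H/(T_H − T_C) rearranges to T_H = COP·T_C/(COP − 1).
With T_C = 278.15 K, T_H = 16.5 × 278.15/15.50 = 296.10 K.
Converting, 296.10 K = 22.95°C.

22.9 °C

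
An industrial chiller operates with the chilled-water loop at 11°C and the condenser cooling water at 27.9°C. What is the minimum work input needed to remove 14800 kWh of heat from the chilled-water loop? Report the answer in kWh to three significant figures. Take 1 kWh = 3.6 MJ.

In absolute terms T_C = 284.15 K and T_H = 301.05 K, so ΔT = 16.90 K.
The reversible limit is COP_R = T_C/ΔT = 16.81, so W_min = Q_C/COP = Q_C·ΔT/T_C.
W_min = 14800 × 16.90/284.15 = 880.2 kWh.

880 kWh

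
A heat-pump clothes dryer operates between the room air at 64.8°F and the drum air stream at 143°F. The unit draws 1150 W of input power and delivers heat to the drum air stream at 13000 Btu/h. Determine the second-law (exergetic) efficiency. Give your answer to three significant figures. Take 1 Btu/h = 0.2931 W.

Converting, Q̇_H = 13000 Btu/h = 3810 W, so COP_actual = Q̇_H/Ẇ = 3810/1150 = 3.313.
In absolute terms T_C = 291.37 K and T_H = 334.82 K, so ΔT = 43.44 K.
COP_Carnot = T_H/ΔT = 334.82/43.44 = 7.707.
η_II = COP_actual/COP_Carnot = 3.313/7.707 = 0.4299.

0.430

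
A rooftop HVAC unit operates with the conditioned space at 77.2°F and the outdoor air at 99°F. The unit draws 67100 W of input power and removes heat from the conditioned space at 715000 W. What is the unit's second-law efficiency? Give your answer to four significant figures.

COP_actual = Q̇_C/Ẇ = 715000/67100 = 10.66.
In absolute terms T_C = 298.26 K and T_H = 310.37 K, so ΔT = 12.11 K.
COP_Carnot = T_C/ΔT = 298.26/12.11 = 24.63.
η_II = COP_actual/COP_Carnot = 10.66/24.63 = 0.4327.

0.4327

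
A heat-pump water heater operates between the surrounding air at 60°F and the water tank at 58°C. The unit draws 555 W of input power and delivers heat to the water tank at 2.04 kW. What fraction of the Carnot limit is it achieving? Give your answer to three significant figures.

Converting, Q̇_H = 2.040 kW = 2040 W, so COP_actual = Q̇_H/Ẇ = 2040/555.0 = 3.676.
In absolute terms T_C = 288.71 K and T_H = 331.15 K, so ΔT = 42.44 K.
COP_Carnot = T_H/ΔT = 331.15/42.44 = 7.802.
η_II = COP_actual/COP_Carnot = 3.676/7.802 = 0.4711.

0.471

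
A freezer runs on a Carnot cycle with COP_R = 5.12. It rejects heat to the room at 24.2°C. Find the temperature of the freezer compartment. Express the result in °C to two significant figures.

-24 °C

For a Carnot refrigerator COP_R = T_C/(T_H − T_C), so T_C = COP·T_H/(1 + COP).
With T_H = 297.35 K, T_C = 5.12 × 297.35/6.120 = 248.76 K.
Converting, 248.76 K = -24.39°C.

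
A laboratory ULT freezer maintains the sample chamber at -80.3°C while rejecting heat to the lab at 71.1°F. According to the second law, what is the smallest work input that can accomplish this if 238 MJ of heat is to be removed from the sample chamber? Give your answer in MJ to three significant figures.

In absolute terms T_C = 192.85 K and T_H = 294.87 K, so ΔT = 102.0 K.
The reversible limit is COP_R = T_C/ΔT = 1.890, so W_min = Q_C/COP = Q_C·ΔT/T_C.
W_min = 238.0 × 102.0/192.85 = 125.9 MJ.

126 MJ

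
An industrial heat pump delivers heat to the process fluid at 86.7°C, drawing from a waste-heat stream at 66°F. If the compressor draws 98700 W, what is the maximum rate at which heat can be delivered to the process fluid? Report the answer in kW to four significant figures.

In absolute terms T_C = 292.04 K and T_H = 359.85 K, so ΔT = 67.81 K.
COP_Carnot = T_H/ΔT = 359.85/67.81 = 5.307.
Q̇_max = COP_Carnot × Ẇ = 5.307 × 98700 W = 523800 W = 523.8 kW.

523.8 kW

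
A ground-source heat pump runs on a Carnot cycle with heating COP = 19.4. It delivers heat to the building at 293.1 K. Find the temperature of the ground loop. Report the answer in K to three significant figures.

COP_HP = T_H/(T_H − T_C) gives T_H − T_C = T_H/COP.
With T_H = 293.10 K, T_C = 293.10 × (1 − 1/19.4) = 277.99 K.

278 K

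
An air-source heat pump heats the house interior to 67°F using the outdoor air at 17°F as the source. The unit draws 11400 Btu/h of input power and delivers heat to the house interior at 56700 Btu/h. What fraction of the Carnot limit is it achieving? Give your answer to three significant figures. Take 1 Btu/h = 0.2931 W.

COP_actual = Q̇_H/Ẇ = 56700/11400 = 4.974.
In absolute terms T_C = 264.82 K and T_H = 292.59 K, so ΔT = 27.78 K.
COP_Carnot = T_H/ΔT = 292.59/27.78 = 10.53.
η_II = COP_actual/COP_Carnot = 4.974/10.53 = 0.4722.

0.472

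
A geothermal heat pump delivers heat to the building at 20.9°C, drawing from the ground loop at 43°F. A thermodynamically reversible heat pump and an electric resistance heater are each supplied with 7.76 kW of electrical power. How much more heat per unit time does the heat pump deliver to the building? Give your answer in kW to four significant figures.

In absolute terms T_C = 279.26 K and T_H = 294.05 K, so ΔT = 14.79 K.
COP_Carnot = T_H/ΔT = 294.05/14.79 = 19.88.
The heat pump delivers Q̇_H = COP × Ẇ = 154.3 kW; the resistance heater delivers Ẇ = 7.760 kW.
Extra = (COP − 1)·Ẇ = 146.5 kW.

146.5 kW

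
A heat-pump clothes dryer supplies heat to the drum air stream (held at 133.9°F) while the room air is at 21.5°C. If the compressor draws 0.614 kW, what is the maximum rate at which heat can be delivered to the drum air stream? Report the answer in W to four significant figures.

In absolute terms T_C = 294.65 K and T_H = 329.76 K, so ΔT = 35.11 K.
COP_Carnot = T_H/ΔT = 329.76/35.11 = 9.392.
Q̇_max = COP_Carnot × Ẇ = 9.392 × 0.6140 kW = 5.767 kW = 5767 W.

5767 W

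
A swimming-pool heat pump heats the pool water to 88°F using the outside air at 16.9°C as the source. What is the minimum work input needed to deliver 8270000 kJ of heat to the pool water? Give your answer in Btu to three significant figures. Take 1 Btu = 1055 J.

366000 Btu

In absolute terms T_C = 290.05 K and T_H = 304.26 K, so ΔT = 14.21 K.
The reversible limit is COP_HP = T_H/ΔT = 21.41, so W_min = Q_H/COP = Q_H·ΔT/T_H.
W_min = 8270000 × 14.21/304.26 = 386300 kJ = 366100 Btu.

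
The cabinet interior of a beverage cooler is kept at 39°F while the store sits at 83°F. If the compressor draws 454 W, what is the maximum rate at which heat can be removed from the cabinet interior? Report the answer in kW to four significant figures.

In absolute terms T_C = 277.04 K and T_H = 301.48 K, so ΔT = 24.44 K.
COP_Carnot = T_C/ΔT = 277.04/24.44 = 11.33.
Q̇_max = COP_Carnot × Ẇ = 11.33 × 454.0 W = 5145 W = 5.145 kW.

5.145 kW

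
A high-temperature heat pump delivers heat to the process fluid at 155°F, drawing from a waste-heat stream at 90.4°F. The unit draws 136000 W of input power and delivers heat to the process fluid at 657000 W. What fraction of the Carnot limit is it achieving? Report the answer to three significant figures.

COP_actual = Q̇_H/Ẇ = 657000/136000 = 4.831.
In absolute terms T_C = 305.59 K and T_H = 341.48 K, so ΔT = 35.89 K.
COP_Carnot = T_H/ΔT = 341.48/35.89 = 9.515.
η_II = COP_actual/COP_Carnot = 4.831/9.515 = 0.5077.

0.508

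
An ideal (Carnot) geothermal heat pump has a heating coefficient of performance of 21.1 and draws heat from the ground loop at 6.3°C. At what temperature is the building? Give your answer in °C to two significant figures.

COP_HP = T_H/(T_H − T_C) rearranges to T_H = COP·T_C/(COP − 1).
With T_C = 279.45 K, T_H = 21.1 × 279.45/20.10 = 293.35 K.
Converting, 293.35 K = 20.20°C.

20 °C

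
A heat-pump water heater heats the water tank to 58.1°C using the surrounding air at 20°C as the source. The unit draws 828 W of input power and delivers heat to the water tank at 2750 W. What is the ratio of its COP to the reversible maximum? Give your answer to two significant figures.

0.38

COP_actual = Q̇_H/Ẇ = 2750/828.0 = 3.321.
In absolute terms T_C = 293.15 K and T_H = 331.25 K, so ΔT = 38.10 K.
COP_Carnot = T_H/ΔT = 331.25/38.10 = 8.694.
η_II = COP_actual/COP_Carnot = 3.321/8.694 = 0.3820.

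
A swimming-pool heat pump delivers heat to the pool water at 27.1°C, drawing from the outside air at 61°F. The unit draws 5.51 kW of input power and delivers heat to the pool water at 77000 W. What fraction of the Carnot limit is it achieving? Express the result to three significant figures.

Converting, Q̇_H = 77000 W = 77.00 kW, so COP_actual = Q̇_H/Ẇ = 77.00/5.510 = 13.97.
In absolute terms T_C = 289.26 K and T_H = 300.25 K, so ΔT = 10.99 K.
COP_Carnot = T_H/ΔT = 300.25/10.99 = 27.32.
η_II = COP_actual/COP_Carnot = 13.97/27.32 = 0.5115.

0.511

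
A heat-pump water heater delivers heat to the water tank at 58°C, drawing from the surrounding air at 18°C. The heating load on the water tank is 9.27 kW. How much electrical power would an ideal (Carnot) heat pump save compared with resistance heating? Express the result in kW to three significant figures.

In absolute terms T_C = 291.15 K and T_H = 331.15 K, so ΔT = 40.00 K.
COP_Carnot = T_H/ΔT = 331.15/40.00 = 8.279.
Resistance heating needs Ẇ_res = Q̇_H = 9.270 kW; the reversible heat pump needs only Ẇ_hp = Q̇_H/COP = 1.120 kW.
Saving = 9.270 − 1.120 = 8.150 kW.

8.15 kW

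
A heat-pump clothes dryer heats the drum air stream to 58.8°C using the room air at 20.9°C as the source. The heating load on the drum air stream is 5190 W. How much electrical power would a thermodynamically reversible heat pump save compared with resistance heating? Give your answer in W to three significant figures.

4600 W

In absolute terms T_C = 294.05 K and T_H = 331.95 K, so ΔT = 37.90 K.
COP_Carnot = T_H/ΔT = 331.95/37.90 = 8.759.
Resistance heating needs Ẇ_res = Q̇_H = 5190 W; the reversible heat pump needs only Ẇ_hp = Q̇_H/COP = 592.6 W.
Saving = 5190 − 592.6 = 4597 W.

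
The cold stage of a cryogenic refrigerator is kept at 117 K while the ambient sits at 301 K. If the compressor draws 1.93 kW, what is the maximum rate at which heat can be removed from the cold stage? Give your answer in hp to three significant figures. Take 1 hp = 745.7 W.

1.65 hp

The reservoir spacing is ΔT = 301 − 117 = 184.0 K.
COP_Carnot = T_C/ΔT = 117.00/184.0 = 0.6359.
Q̇_max = COP_Carnot × Ẇ = 0.6359 × 1.930 kW = 1.227 kW = 1.646 hp.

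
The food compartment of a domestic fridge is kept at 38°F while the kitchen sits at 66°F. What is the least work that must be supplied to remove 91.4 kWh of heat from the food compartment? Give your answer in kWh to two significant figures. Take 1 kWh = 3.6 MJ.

In absolute terms T_C = 276.48 K and T_H = 292.04 K, so ΔT = 15.56 K.
The reversible limit is COP_R = T_C/ΔT = 17.77, so W_min = Q_C/COP = Q_C·ΔT/T_C.
W_min = 91.40 × 15.56/276.48 = 5.142 kWh.

5.1 kWh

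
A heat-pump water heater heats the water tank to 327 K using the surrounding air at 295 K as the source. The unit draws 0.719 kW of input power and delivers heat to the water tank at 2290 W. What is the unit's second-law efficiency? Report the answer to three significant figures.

0.312

Converting, Q̇_H = 2290 W = 2.290 kW, so COP_actual = Q̇_H/Ẇ = 2.290/0.7190 = 3.185.
The reservoir spacing is ΔT = 327 − 295 = 32.00 K.
COP_Carnot = T_H/ΔT = 327.00/32.00 = 10.22.
η_II = COP_actual/COP_Carnot = 3.185/10.22 = 0.3117.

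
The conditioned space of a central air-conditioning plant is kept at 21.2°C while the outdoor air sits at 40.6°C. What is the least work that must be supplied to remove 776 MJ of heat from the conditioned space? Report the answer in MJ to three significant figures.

In absolute terms T_C = 294.35 K and T_H = 313.75 K, so ΔT = 19.40 K.
The reversible limit is COP_R = T_C/ΔT = 15.17, so W_min = Q_C/COP = Q_C·ΔT/T_C.
W_min = 776.0 × 19.40/294.35 = 51.14 MJ.

51.1 MJ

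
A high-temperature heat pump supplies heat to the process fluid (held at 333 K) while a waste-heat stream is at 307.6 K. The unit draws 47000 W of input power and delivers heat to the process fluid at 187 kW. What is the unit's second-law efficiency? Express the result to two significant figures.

Converting, Q̇_H = 187.0 kW = 187000 W, so COP_actual = Q̇_H/Ẇ = 187000/47000 = 3.979.
The reservoir spacing is ΔT = 333 − 307.6 = 25.40 K.
COP_Carnot = T_H/ΔT = 333.00/25.40 = 13.11.
η_II = COP_actual/COP_Carnot = 3.979/13.11 = 0.3035.

0.30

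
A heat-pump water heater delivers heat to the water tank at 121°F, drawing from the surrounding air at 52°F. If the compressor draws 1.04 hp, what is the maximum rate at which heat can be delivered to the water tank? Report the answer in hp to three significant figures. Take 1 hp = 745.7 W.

8.75 hp

In absolute terms T_C = 284.26 K and T_H = 322.59 K, so ΔT = 38.33 K.
COP_Carnot = T_H/ΔT = 322.59/38.33 = 8.416.
Q̇_max = COP_Carnot × Ẇ = 8.416 × 1.040 hp = 8.752 hp.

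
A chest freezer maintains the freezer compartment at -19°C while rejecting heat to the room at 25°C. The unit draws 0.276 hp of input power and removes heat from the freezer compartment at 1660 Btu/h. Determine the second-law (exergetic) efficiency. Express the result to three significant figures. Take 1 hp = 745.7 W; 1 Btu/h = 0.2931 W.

0.409

Converting, Q̇_C = 1660 Btu/h = 0.6525 hp, so COP_actual = Q̇_C/Ẇ = 0.6525/0.2760 = 2.364.
In absolute terms T_C = 254.15 K and T_H = 298.15 K, so ΔT = 44.00 K.
COP_Carnot = T_C/ΔT = 254.15/44.00 = 5.776.
η_II = COP_actual/COP_Carnot = 2.364/5.776 = 0.4093.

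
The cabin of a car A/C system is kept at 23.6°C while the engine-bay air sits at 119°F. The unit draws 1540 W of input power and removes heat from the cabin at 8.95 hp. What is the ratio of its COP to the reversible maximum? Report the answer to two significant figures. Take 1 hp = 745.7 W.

Converting, Q̇_C = 8.950 hp = 6674 W, so COP_actual = Q̇_C/Ẇ = 6674/1540 = 4.334.
In absolute terms T_C = 296.75 K and T_H = 321.48 K, so ΔT = 24.73 K.
COP_Carnot = T_C/ΔT = 296.75/24.73 = 12.00.
η_II = COP_actual/COP_Carnot = 4.334/12.00 = 0.3612.

0.36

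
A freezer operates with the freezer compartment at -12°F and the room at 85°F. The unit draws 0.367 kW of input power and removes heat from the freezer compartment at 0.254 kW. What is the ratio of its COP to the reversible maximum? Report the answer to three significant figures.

0.150

COP_actual = Q̇_C/Ẇ = 0.2540/0.3670 = 0.6921.
In absolute terms T_C = 248.71 K and T_H = 302.59 K, so ΔT = 53.89 K.
COP_Carnot = T_C/ΔT = 248.71/53.89 = 4.615.
η_II = COP_actual/COP_Carnot = 0.6921/4.615 = 0.1500.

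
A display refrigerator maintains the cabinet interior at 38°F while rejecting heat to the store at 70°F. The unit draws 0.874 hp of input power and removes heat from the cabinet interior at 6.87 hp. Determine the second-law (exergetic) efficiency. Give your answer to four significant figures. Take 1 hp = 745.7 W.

COP_actual = Q̇_C/Ẇ = 6.870/0.8740 = 7.860.
In absolute terms T_C = 276.48 K and T_H = 294.26 K, so ΔT = 17.78 K.
COP_Carnot = T_C/ΔT = 276.48/17.78 = 15.55.
η_II = COP_actual/COP_Carnot = 7.860/15.55 = 0.5054.

0.5054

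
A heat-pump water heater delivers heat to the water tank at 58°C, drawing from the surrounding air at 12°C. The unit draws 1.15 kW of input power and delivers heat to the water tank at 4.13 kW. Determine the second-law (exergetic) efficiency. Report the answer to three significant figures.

0.499

COP_actual = Q̇_H/Ẇ = 4.130/1.150 = 3.591.
In absolute terms T_C = 285.15 K and T_H = 331.15 K, so ΔT = 46.00 K.
COP_Carnot = T_H/ΔT = 331.15/46.00 = 7.199.
η_II = COP_actual/COP_Carnot = 3.591/7.199 = 0.4989.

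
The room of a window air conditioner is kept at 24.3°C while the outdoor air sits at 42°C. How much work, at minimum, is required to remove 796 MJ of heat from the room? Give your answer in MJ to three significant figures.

In absolute terms T_C = 297.45 K and T_H = 315.15 K, so ΔT = 17.70 K.
The reversible limit is COP_R = T_C/ΔT = 16.81, so W_min = Q_C/COP = Q_C·ΔT/T_C.
W_min = 796.0 × 17.70/297.45 = 47.37 MJ.

47.4 MJ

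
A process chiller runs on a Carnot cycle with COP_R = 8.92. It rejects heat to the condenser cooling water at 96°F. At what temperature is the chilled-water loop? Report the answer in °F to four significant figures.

39.98 °F

For a Carnot refrigerator COP_R = T_C/(T_H − T_C), so T_C = COP·T_H/(1 + COP).
With T_H = 308.71 K, T_C = 8.92 × 308.71/9.920 = 277.59 K.
Converting, 277.59 K = 39.98°F.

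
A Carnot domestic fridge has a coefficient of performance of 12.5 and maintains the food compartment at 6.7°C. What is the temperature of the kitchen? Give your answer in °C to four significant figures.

29.09 °C

COP_R = T_C/(T_H − T_C) gives T_H − T_C = T_C/COP.
With T_C = 279.85 K, T_H = 279.85 × (1 + 1/12.5) = 302.24 K.
Converting, 302.24 K = 29.09°C.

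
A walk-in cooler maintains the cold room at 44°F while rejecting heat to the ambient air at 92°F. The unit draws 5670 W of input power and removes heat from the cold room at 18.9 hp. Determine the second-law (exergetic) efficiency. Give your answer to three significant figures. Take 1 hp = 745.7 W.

0.237

Converting, Q̇_C = 18.90 hp = 14090 W, so COP_actual = Q̇_C/Ẇ = 14090/5670 = 2.486.
In absolute terms T_C = 279.82 K and T_H = 306.48 K, so ΔT = 26.67 K.
COP_Carnot = T_C/ΔT = 279.82/26.67 = 10.49.
η_II = COP_actual/COP_Carnot = 2.486/10.49 = 0.2369.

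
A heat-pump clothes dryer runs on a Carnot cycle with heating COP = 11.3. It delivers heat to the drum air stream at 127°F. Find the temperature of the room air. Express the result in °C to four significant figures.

23.93 °C

COP_HP = T_H/(T_H − T_C) gives T_H − T_C = T_H/COP.
With T_H = 325.93 K, T_C = 325.93 × (1 − 1/11.3) = 297.08 K.
Converting, 297.08 K = 23.93°C.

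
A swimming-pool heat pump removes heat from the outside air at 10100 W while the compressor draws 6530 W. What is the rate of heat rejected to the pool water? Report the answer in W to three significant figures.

For a cyclic device the first law requires Q̇_H = Q̇_C + Ẇ.
Q̇_H = Q̇_C + Ẇ = 16630 W.

16600 W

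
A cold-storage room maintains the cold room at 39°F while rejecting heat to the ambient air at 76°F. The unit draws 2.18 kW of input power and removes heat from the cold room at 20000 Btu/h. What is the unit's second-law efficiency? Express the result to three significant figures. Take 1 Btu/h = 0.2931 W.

Converting, Q̇_C = 20000 Btu/h = 5.862 kW, so COP_actual = Q̇_C/Ẇ = 5.862/2.180 = 2.689.
In absolute terms T_C = 277.04 K and T_H = 297.59 K, so ΔT = 20.56 K.
COP_Carnot = T_C/ΔT = 277.04/20.56 = 13.48.
η_II = COP_actual/COP_Carnot = 2.689/13.48 = 0.1995.

0.200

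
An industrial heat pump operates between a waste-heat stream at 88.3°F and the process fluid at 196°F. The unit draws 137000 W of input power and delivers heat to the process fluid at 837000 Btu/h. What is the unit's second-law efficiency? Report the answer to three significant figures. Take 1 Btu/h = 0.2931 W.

0.294

Converting, Q̇_H = 837000 Btu/h = 245300 W, so COP_actual = Q̇_H/Ẇ = 245300/137000 = 1.791.
In absolute terms T_C = 304.43 K and T_H = 364.26 K, so ΔT = 59.83 K.
COP_Carnot = T_H/ΔT = 364.26/59.83 = 6.088.
η_II = COP_actual/COP_Carnot = 1.791/6.088 = 0.2941.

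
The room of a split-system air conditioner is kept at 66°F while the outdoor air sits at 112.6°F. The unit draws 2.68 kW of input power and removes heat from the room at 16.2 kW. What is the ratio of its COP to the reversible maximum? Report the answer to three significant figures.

0.536

COP_actual = Q̇_C/Ẇ = 16.20/2.680 = 6.045.
In absolute terms T_C = 292.04 K and T_H = 317.93 K, so ΔT = 25.89 K.
COP_Carnot = T_C/ΔT = 292.04/25.89 = 11.28.
η_II = COP_actual/COP_Carnot = 6.045/11.28 = 0.5359.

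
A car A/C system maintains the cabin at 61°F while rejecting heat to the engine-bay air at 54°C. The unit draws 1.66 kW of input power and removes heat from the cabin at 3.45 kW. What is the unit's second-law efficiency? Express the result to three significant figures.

COP_actual = Q̇_C/Ẇ = 3.450/1.660 = 2.078.
In absolute terms T_C = 289.26 K and T_H = 327.15 K, so ΔT = 37.89 K.
COP_Carnot = T_C/ΔT = 289.26/37.89 = 7.634.
η_II = COP_actual/COP_Carnot = 2.078/7.634 = 0.2722.

0.272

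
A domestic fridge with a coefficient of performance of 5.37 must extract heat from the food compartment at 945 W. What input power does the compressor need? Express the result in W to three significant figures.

176 W

Ẇ = Q̇_C/COP = 945.0/5.37 = 176.0 W.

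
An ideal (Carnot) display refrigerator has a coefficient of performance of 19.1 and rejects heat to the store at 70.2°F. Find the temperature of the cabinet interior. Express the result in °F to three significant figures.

For a Carnot refrigerator COP_R = T_C/(T_H − T_C), so T_C = COP·T_H/(1 + COP).
With T_H = 294.37 K, T_C = 19.1 × 294.37/20.10 = 279.73 K.
Converting, 279.73 K = 43.84°F.

43.8 °F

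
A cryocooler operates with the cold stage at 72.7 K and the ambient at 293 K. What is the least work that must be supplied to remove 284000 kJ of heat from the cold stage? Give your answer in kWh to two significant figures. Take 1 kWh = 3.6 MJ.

The reservoir spacing is ΔT = 293 − 72.7 = 220.3 K.
The reversible limit is COP_R = T_C/ΔT = 0.3300, so W_min = Q_C/COP = Q_C·ΔT/T_C.
W_min = 284000 × 220.3/72.70 = 860600 kJ = 239.1 kWh.

240 kWh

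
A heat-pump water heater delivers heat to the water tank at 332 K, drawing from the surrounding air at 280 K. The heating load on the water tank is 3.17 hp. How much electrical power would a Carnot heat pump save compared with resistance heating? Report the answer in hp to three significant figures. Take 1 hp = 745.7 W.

2.67 hp

The reservoir spacing is ΔT = 332 − 280 = 52.00 K.
COP_Carnot = T_H/ΔT = 332.00/52.00 = 6.385.
Resistance heating needs Ẇ_res = Q̇_H = 3.170 hp; the reversible heat pump needs only Ẇ_hp = Q̇_H/COP = 0.4965 hp.
Saving = 3.170 − 0.4965 = 2.673 hp.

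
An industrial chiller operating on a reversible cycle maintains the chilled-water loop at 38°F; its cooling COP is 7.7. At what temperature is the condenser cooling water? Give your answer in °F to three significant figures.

103 °F

COP_R = T_C/(T_H − T_C) gives T_H − T_C = T_C/COP.
With T_C = 276.48 K, T_H = 276.48 × (1 + 1/7.7) = 312.39 K.
Converting, 312.39 K = 102.63°F.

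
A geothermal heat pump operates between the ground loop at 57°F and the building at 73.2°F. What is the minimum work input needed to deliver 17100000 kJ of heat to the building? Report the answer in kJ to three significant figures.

520000 kJ

In absolute terms T_C = 287.04 K and T_H = 296.04 K, so ΔT = 9.000 K.
The reversible limit is COP_HP = T_H/ΔT = 32.89, so W_min = Q_H/COP = Q_H·ΔT/T_H.
W_min = 17100000 × 9.000/296.04 = 519900 kJ.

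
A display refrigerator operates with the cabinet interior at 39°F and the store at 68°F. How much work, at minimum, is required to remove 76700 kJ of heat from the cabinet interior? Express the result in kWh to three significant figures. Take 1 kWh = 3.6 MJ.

1.24 kWh

In absolute terms T_C = 277.04 K and T_H = 293.15 K, so ΔT = 16.11 K.
The reversible limit is COP_R = T_C/ΔT = 17.20, so W_min = Q_C/COP = Q_C·ΔT/T_C.
W_min = 76700 × 16.11/277.04 = 4460 kJ = 1.239 kWh.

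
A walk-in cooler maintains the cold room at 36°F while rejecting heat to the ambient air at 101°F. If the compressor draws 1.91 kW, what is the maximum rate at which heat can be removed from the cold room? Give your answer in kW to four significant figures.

14.57 kW

In absolute terms T_C = 275.37 K and T_H = 311.48 K, so ΔT = 36.11 K.
COP_Carnot = T_C/ΔT = 275.37/36.11 = 7.626.
Q̇_max = COP_Carnot × Ẇ = 7.626 × 1.910 kW = 14.57 kW.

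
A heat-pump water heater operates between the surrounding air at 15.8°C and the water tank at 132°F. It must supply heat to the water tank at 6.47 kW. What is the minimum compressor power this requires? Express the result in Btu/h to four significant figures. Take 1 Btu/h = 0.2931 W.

In absolute terms T_C = 288.95 K and T_H = 328.71 K, so ΔT = 39.76 K.
COP_Carnot = T_H/ΔT = 328.71/39.76 = 8.268.
Ẇ_min = Q̇/COP_Carnot = 6.470/8.268 = 0.7825 kW = 2670 Btu/h.

2670 Btu/h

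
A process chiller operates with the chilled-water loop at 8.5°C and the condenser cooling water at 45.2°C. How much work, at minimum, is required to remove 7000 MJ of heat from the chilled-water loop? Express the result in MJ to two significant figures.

In absolute terms T_C = 281.65 K and T_H = 318.35 K, so ΔT = 36.70 K.
The reversible limit is COP_R = T_C/ΔT = 7.674, so W_min = Q_C/COP = Q_C·ΔT/T_C.
W_min = 7000 × 36.70/281.65 = 912.1 MJ.

910 MJ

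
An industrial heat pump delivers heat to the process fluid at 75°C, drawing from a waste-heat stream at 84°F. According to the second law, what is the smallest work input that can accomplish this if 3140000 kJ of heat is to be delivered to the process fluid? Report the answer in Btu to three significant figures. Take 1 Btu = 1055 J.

394000 Btu

In absolute terms T_C = 302.04 K and T_H = 348.15 K, so ΔT = 46.11 K.
The reversible limit is COP_HP = T_H/ΔT = 7.550, so W_min = Q_H/COP = Q_H·ΔT/T_H.
W_min = 3140000 × 46.11/348.15 = 415900 kJ = 394200 Btu.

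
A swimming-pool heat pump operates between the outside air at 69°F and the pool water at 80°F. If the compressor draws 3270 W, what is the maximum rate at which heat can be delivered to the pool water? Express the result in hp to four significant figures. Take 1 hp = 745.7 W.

In absolute terms T_C = 293.71 K and T_H = 299.82 K, so ΔT = 6.111 K.
COP_Carnot = T_H/ΔT = 299.82/6.111 = 49.06.
Q̇_max = COP_Carnot × Ẇ = 49.06 × 3270 W = 160400 W = 215.1 hp.

215.1 hp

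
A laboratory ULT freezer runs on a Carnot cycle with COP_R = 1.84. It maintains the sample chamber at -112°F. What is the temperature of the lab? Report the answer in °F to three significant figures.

77.0 °F

COP_R = T_C/(T_H − T_C) gives T_H − T_C = T_C/COP.
With T_C = 193.15 K, T_H = 193.15 × (1 + 1/1.84) = 298.12 K.
Converting, 298.12 K = 76.95°F.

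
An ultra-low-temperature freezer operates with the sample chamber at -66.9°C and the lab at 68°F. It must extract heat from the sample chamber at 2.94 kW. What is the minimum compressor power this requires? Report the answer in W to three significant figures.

In absolute terms T_C = 206.25 K and T_H = 293.15 K, so ΔT = 86.90 K.
COP_Carnot = T_C/ΔT = 206.25/86.90 = 2.373.
Ẇ_min = Q̇/COP_Carnot = 2.940/2.373 = 1.239 kW = 1239 W.

1240 W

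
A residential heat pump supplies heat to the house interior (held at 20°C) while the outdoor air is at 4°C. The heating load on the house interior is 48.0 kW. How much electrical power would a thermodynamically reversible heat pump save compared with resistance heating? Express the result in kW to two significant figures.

In absolute terms T_C = 277.15 K and T_H = 293.15 K, so ΔT = 16.00 K.
COP_Carnot = T_H/ΔT = 293.15/16.00 = 18.32.
Resistance heating needs Ẇ_res = Q̇_H = 48.00 kW; the reversible heat pump needs only Ẇ_hp = Q̇_H/COP = 2.620 kW.
Saving = 48.00 − 2.620 = 45.38 kW.

45 kW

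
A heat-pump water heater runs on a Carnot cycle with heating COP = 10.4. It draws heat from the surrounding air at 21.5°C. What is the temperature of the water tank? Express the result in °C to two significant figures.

COP_HP = T_H/(T_H − T_C) rearranges to T_H = COP·T_C/(COP − 1).
With T_C = 294.65 K, T_H = 10.4 × 294.65/9.400 = 326.00 K.
Converting, 326.00 K = 52.85°C.

53 °C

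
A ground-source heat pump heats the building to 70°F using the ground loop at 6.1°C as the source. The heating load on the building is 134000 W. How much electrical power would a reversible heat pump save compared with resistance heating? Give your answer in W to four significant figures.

127200 W

In absolute terms T_C = 279.25 K and T_H = 294.26 K, so ΔT = 15.01 K.
COP_Carnot = T_H/ΔT = 294.26/15.01 = 19.60.
Resistance heating needs Ẇ_res = Q̇_H = 134000 W; the reversible heat pump needs only Ẇ_hp = Q̇_H/COP = 6836 W.
Saving = 134000 − 6836 = 127200 W.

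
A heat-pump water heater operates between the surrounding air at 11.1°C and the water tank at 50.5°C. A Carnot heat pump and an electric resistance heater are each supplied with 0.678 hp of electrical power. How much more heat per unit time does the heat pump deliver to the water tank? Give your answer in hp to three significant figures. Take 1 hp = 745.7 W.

4.89 hp

In absolute terms T_C = 284.25 K and T_H = 323.65 K, so ΔT = 39.40 K.
COP_Carnot = T_H/ΔT = 323.65/39.40 = 8.214.
The heat pump delivers Q̇_H = COP × Ẇ = 5.569 hp; the resistance heater delivers Ẇ = 0.6780 hp.
Extra = (COP − 1)·Ẇ = 4.891 hp.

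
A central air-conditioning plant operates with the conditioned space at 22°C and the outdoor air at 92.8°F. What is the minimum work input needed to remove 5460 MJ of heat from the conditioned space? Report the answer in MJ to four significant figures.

In absolute terms T_C = 295.15 K and T_H = 306.93 K, so ΔT = 11.78 K.
The reversible limit is COP_R = T_C/ΔT = 25.06, so W_min = Q_C/COP = Q_C·ΔT/T_C.
W_min = 5460 × 11.78/295.15 = 217.9 MJ.

217.9 MJ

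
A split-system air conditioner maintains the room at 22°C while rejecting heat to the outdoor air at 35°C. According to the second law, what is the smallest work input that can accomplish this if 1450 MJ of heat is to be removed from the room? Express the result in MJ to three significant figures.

63.9 MJ

In absolute terms T_C = 295.15 K and T_H = 308.15 K, so ΔT = 13.00 K.
The reversible limit is COP_R = T_C/ΔT = 22.70, so W_min = Q_C/COP = Q_C·ΔT/T_C.
W_min = 1450 × 13.00/295.15 = 63.87 MJ.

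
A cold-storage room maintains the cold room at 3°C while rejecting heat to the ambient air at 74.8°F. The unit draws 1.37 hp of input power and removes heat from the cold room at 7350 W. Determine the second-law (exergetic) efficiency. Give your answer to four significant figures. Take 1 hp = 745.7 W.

0.5413

Converting, Q̇_C = 7350 W = 9.857 hp, so COP_actual = Q̇_C/Ẇ = 9.857/1.370 = 7.195.
In absolute terms T_C = 276.15 K and T_H = 296.93 K, so ΔT = 20.78 K.
COP_Carnot = T_C/ΔT = 276.15/20.78 = 13.29.
η_II = COP_actual/COP_Carnot = 7.195/13.29 = 0.5413.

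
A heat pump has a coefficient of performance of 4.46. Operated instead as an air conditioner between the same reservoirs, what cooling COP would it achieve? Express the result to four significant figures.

Since Q_H = Q_C + W for any cycle, COP_R = Q_C/W = Q_H/W − 1.
COP_R = 4.46 − 1 = 3.46.

3.460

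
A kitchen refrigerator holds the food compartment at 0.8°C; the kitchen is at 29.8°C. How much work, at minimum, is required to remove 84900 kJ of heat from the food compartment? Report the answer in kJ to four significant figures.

In absolute terms T_C = 273.95 K and T_H = 302.95 K, so ΔT = 29.00 K.
The reversible limit is COP_R = T_C/ΔT = 9.447, so W_min = Q_C/COP = Q_C·ΔT/T_C.
W_min = 84900 × 29.00/273.95 = 8987 kJ.

8987 kJ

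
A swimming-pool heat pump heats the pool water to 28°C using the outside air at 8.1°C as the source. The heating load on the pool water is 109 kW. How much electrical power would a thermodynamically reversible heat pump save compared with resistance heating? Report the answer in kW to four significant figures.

In absolute terms T_C = 281.25 K and T_H = 301.15 K, so ΔT = 19.90 K.
COP_Carnot = T_H/ΔT = 301.15/19.90 = 15.13.
Resistance heating needs Ẇ_res = Q̇_H = 109.0 kW; the reversible heat pump needs only Ẇ_hp = Q̇_H/COP = 7.203 kW.
Saving = 109.0 − 7.203 = 101.8 kW.

101.8 kW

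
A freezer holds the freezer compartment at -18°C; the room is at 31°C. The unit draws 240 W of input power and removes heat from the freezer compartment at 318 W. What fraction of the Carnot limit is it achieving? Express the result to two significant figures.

0.25

COP_actual = Q̇_C/Ẇ = 318.0/240.0 = 1.325.
In absolute terms T_C = 255.15 K and T_H = 304.15 K, so ΔT = 49.00 K.
COP_Carnot = T_C/ΔT = 255.15/49.00 = 5.207.
η_II = COP_actual/COP_Carnot = 1.325/5.207 = 0.2545.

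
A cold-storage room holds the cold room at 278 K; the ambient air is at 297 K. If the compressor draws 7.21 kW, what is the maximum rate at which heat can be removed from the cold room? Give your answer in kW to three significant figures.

105 kW

The reservoir spacing is ΔT = 297 − 278 = 19.00 K.
COP_Carnot = T_C/ΔT = 278.00/19.00 = 14.63.
Q̇_max = COP_Carnot × Ẇ = 14.63 × 7.210 kW = 105.5 kW.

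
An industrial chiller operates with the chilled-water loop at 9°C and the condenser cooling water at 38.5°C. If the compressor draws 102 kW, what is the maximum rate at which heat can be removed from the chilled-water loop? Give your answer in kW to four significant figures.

975.6 kW

In absolute terms T_C = 282.15 K and T_H = 311.65 K, so ΔT = 29.50 K.
COP_Carnot = T_C/ΔT = 282.15/29.50 = 9.564.
Q̇_max = COP_Carnot × Ẇ = 9.564 × 102.0 kW = 975.6 kW.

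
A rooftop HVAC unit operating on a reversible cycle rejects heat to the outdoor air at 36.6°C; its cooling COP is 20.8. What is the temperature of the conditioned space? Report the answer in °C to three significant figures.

22.4 °C

For a Carnot refrigerator COP_R = T_C/(T_H − T_C), so T_C = COP·T_H/(1 + COP).
With T_H = 309.75 K, T_C = 20.8 × 309.75/21.80 = 295.54 K.
Converting, 295.54 K = 22.39°C.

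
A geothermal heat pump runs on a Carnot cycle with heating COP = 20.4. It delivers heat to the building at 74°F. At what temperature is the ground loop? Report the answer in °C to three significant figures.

COP_HP = T_H/(T_H − T_C) gives T_H − T_C = T_H/COP.
With T_H = 296.48 K, T_C = 296.48 × (1 − 1/20.4) = 281.95 K.
Converting, 281.95 K = 8.80°C.

8.80 °C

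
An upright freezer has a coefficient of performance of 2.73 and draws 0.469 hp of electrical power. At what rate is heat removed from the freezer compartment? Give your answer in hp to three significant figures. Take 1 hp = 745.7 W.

1.28 hp

Q̇_C = COP × Ẇ = 2.73 × 0.4690 = 1.280 hp.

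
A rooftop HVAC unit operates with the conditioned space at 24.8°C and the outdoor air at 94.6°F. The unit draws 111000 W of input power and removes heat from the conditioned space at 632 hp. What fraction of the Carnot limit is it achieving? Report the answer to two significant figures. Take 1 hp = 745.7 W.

0.14

Converting, Q̇_C = 632.0 hp = 471300 W, so COP_actual = Q̇_C/Ẇ = 471300/111000 = 4.246.
In absolute terms T_C = 297.95 K and T_H = 307.93 K, so ΔT = 9.978 K.
COP_Carnot = T_C/ΔT = 297.95/9.978 = 29.86.
η_II = COP_actual/COP_Carnot = 4.246/29.86 = 0.1422.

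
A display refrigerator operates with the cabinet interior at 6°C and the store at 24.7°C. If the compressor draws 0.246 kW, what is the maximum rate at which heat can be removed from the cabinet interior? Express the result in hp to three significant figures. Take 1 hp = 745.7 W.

4.92 hp

In absolute terms T_C = 279.15 K and T_H = 297.85 K, so ΔT = 18.70 K.
COP_Carnot = T_C/ΔT = 279.15/18.70 = 14.93.
Q̇_max = COP_Carnot × Ẇ = 14.93 × 0.2460 kW = 3.672 kW = 4.925 hp.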